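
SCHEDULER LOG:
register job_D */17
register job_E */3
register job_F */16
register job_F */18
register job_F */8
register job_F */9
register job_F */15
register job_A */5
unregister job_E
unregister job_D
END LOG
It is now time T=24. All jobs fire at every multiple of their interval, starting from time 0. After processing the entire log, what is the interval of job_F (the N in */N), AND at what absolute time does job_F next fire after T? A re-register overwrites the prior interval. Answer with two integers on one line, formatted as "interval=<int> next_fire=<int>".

Op 1: register job_D */17 -> active={job_D:*/17}
Op 2: register job_E */3 -> active={job_D:*/17, job_E:*/3}
Op 3: register job_F */16 -> active={job_D:*/17, job_E:*/3, job_F:*/16}
Op 4: register job_F */18 -> active={job_D:*/17, job_E:*/3, job_F:*/18}
Op 5: register job_F */8 -> active={job_D:*/17, job_E:*/3, job_F:*/8}
Op 6: register job_F */9 -> active={job_D:*/17, job_E:*/3, job_F:*/9}
Op 7: register job_F */15 -> active={job_D:*/17, job_E:*/3, job_F:*/15}
Op 8: register job_A */5 -> active={job_A:*/5, job_D:*/17, job_E:*/3, job_F:*/15}
Op 9: unregister job_E -> active={job_A:*/5, job_D:*/17, job_F:*/15}
Op 10: unregister job_D -> active={job_A:*/5, job_F:*/15}
Final interval of job_F = 15
Next fire of job_F after T=24: (24//15+1)*15 = 30

Answer: interval=15 next_fire=30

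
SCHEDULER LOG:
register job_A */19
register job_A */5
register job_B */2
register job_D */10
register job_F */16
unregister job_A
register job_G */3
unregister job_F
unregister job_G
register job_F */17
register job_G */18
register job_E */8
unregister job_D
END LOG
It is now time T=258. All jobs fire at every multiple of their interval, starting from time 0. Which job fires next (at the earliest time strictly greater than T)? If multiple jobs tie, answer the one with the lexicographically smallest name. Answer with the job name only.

Op 1: register job_A */19 -> active={job_A:*/19}
Op 2: register job_A */5 -> active={job_A:*/5}
Op 3: register job_B */2 -> active={job_A:*/5, job_B:*/2}
Op 4: register job_D */10 -> active={job_A:*/5, job_B:*/2, job_D:*/10}
Op 5: register job_F */16 -> active={job_A:*/5, job_B:*/2, job_D:*/10, job_F:*/16}
Op 6: unregister job_A -> active={job_B:*/2, job_D:*/10, job_F:*/16}
Op 7: register job_G */3 -> active={job_B:*/2, job_D:*/10, job_F:*/16, job_G:*/3}
Op 8: unregister job_F -> active={job_B:*/2, job_D:*/10, job_G:*/3}
Op 9: unregister job_G -> active={job_B:*/2, job_D:*/10}
Op 10: register job_F */17 -> active={job_B:*/2, job_D:*/10, job_F:*/17}
Op 11: register job_G */18 -> active={job_B:*/2, job_D:*/10, job_F:*/17, job_G:*/18}
Op 12: register job_E */8 -> active={job_B:*/2, job_D:*/10, job_E:*/8, job_F:*/17, job_G:*/18}
Op 13: unregister job_D -> active={job_B:*/2, job_E:*/8, job_F:*/17, job_G:*/18}
  job_B: interval 2, next fire after T=258 is 260
  job_E: interval 8, next fire after T=258 is 264
  job_F: interval 17, next fire after T=258 is 272
  job_G: interval 18, next fire after T=258 is 270
Earliest = 260, winner (lex tiebreak) = job_B

Answer: job_B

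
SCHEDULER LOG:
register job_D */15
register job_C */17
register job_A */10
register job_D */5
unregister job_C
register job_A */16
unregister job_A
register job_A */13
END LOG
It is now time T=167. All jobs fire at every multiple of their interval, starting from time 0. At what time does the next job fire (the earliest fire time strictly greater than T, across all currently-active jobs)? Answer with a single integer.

Answer: 169

Derivation:
Op 1: register job_D */15 -> active={job_D:*/15}
Op 2: register job_C */17 -> active={job_C:*/17, job_D:*/15}
Op 3: register job_A */10 -> active={job_A:*/10, job_C:*/17, job_D:*/15}
Op 4: register job_D */5 -> active={job_A:*/10, job_C:*/17, job_D:*/5}
Op 5: unregister job_C -> active={job_A:*/10, job_D:*/5}
Op 6: register job_A */16 -> active={job_A:*/16, job_D:*/5}
Op 7: unregister job_A -> active={job_D:*/5}
Op 8: register job_A */13 -> active={job_A:*/13, job_D:*/5}
  job_A: interval 13, next fire after T=167 is 169
  job_D: interval 5, next fire after T=167 is 170
Earliest fire time = 169 (job job_A)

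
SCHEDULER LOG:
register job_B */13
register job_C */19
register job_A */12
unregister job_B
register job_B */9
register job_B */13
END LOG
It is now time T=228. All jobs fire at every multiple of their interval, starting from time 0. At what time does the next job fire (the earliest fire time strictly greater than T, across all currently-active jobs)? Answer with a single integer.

Op 1: register job_B */13 -> active={job_B:*/13}
Op 2: register job_C */19 -> active={job_B:*/13, job_C:*/19}
Op 3: register job_A */12 -> active={job_A:*/12, job_B:*/13, job_C:*/19}
Op 4: unregister job_B -> active={job_A:*/12, job_C:*/19}
Op 5: register job_B */9 -> active={job_A:*/12, job_B:*/9, job_C:*/19}
Op 6: register job_B */13 -> active={job_A:*/12, job_B:*/13, job_C:*/19}
  job_A: interval 12, next fire after T=228 is 240
  job_B: interval 13, next fire after T=228 is 234
  job_C: interval 19, next fire after T=228 is 247
Earliest fire time = 234 (job job_B)

Answer: 234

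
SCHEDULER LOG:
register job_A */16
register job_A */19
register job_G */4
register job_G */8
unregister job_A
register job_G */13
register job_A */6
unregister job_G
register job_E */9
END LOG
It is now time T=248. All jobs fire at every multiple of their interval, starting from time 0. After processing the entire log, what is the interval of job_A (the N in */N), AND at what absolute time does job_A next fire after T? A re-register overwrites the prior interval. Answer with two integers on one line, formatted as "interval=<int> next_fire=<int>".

Op 1: register job_A */16 -> active={job_A:*/16}
Op 2: register job_A */19 -> active={job_A:*/19}
Op 3: register job_G */4 -> active={job_A:*/19, job_G:*/4}
Op 4: register job_G */8 -> active={job_A:*/19, job_G:*/8}
Op 5: unregister job_A -> active={job_G:*/8}
Op 6: register job_G */13 -> active={job_G:*/13}
Op 7: register job_A */6 -> active={job_A:*/6, job_G:*/13}
Op 8: unregister job_G -> active={job_A:*/6}
Op 9: register job_E */9 -> active={job_A:*/6, job_E:*/9}
Final interval of job_A = 6
Next fire of job_A after T=248: (248//6+1)*6 = 252

Answer: interval=6 next_fire=252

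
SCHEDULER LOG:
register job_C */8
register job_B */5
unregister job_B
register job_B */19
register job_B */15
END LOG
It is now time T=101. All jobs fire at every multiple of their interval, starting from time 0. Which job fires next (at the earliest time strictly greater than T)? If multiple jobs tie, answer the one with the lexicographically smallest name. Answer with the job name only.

Answer: job_C

Derivation:
Op 1: register job_C */8 -> active={job_C:*/8}
Op 2: register job_B */5 -> active={job_B:*/5, job_C:*/8}
Op 3: unregister job_B -> active={job_C:*/8}
Op 4: register job_B */19 -> active={job_B:*/19, job_C:*/8}
Op 5: register job_B */15 -> active={job_B:*/15, job_C:*/8}
  job_B: interval 15, next fire after T=101 is 105
  job_C: interval 8, next fire after T=101 is 104
Earliest = 104, winner (lex tiebreak) = job_C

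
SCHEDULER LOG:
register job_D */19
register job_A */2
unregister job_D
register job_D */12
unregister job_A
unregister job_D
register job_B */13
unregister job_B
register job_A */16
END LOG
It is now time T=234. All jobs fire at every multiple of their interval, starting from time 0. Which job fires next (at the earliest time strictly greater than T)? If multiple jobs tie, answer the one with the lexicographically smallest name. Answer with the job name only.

Answer: job_A

Derivation:
Op 1: register job_D */19 -> active={job_D:*/19}
Op 2: register job_A */2 -> active={job_A:*/2, job_D:*/19}
Op 3: unregister job_D -> active={job_A:*/2}
Op 4: register job_D */12 -> active={job_A:*/2, job_D:*/12}
Op 5: unregister job_A -> active={job_D:*/12}
Op 6: unregister job_D -> active={}
Op 7: register job_B */13 -> active={job_B:*/13}
Op 8: unregister job_B -> active={}
Op 9: register job_A */16 -> active={job_A:*/16}
  job_A: interval 16, next fire after T=234 is 240
Earliest = 240, winner (lex tiebreak) = job_A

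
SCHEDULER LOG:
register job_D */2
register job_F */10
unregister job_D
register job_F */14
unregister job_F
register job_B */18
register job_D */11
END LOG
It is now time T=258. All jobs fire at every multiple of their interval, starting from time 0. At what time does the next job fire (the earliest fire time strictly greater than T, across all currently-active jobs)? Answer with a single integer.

Answer: 264

Derivation:
Op 1: register job_D */2 -> active={job_D:*/2}
Op 2: register job_F */10 -> active={job_D:*/2, job_F:*/10}
Op 3: unregister job_D -> active={job_F:*/10}
Op 4: register job_F */14 -> active={job_F:*/14}
Op 5: unregister job_F -> active={}
Op 6: register job_B */18 -> active={job_B:*/18}
Op 7: register job_D */11 -> active={job_B:*/18, job_D:*/11}
  job_B: interval 18, next fire after T=258 is 270
  job_D: interval 11, next fire after T=258 is 264
Earliest fire time = 264 (job job_D)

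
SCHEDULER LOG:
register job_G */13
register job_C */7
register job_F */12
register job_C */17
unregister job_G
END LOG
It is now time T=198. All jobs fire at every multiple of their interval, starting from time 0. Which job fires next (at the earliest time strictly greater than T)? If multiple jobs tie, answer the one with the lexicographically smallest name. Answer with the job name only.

Op 1: register job_G */13 -> active={job_G:*/13}
Op 2: register job_C */7 -> active={job_C:*/7, job_G:*/13}
Op 3: register job_F */12 -> active={job_C:*/7, job_F:*/12, job_G:*/13}
Op 4: register job_C */17 -> active={job_C:*/17, job_F:*/12, job_G:*/13}
Op 5: unregister job_G -> active={job_C:*/17, job_F:*/12}
  job_C: interval 17, next fire after T=198 is 204
  job_F: interval 12, next fire after T=198 is 204
Earliest = 204, winner (lex tiebreak) = job_C

Answer: job_C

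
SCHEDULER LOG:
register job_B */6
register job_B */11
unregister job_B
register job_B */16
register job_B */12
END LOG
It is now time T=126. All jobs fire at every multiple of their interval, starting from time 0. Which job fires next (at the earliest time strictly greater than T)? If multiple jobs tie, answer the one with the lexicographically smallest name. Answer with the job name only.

Answer: job_B

Derivation:
Op 1: register job_B */6 -> active={job_B:*/6}
Op 2: register job_B */11 -> active={job_B:*/11}
Op 3: unregister job_B -> active={}
Op 4: register job_B */16 -> active={job_B:*/16}
Op 5: register job_B */12 -> active={job_B:*/12}
  job_B: interval 12, next fire after T=126 is 132
Earliest = 132, winner (lex tiebreak) = job_B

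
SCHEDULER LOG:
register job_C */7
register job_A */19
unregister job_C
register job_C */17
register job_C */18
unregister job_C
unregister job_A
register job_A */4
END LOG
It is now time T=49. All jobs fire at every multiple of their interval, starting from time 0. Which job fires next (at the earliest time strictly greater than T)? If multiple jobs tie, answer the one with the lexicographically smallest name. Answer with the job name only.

Answer: job_A

Derivation:
Op 1: register job_C */7 -> active={job_C:*/7}
Op 2: register job_A */19 -> active={job_A:*/19, job_C:*/7}
Op 3: unregister job_C -> active={job_A:*/19}
Op 4: register job_C */17 -> active={job_A:*/19, job_C:*/17}
Op 5: register job_C */18 -> active={job_A:*/19, job_C:*/18}
Op 6: unregister job_C -> active={job_A:*/19}
Op 7: unregister job_A -> active={}
Op 8: register job_A */4 -> active={job_A:*/4}
  job_A: interval 4, next fire after T=49 is 52
Earliest = 52, winner (lex tiebreak) = job_A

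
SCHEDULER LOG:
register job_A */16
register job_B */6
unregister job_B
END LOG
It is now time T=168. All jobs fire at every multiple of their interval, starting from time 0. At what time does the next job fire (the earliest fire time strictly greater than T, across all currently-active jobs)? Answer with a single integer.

Op 1: register job_A */16 -> active={job_A:*/16}
Op 2: register job_B */6 -> active={job_A:*/16, job_B:*/6}
Op 3: unregister job_B -> active={job_A:*/16}
  job_A: interval 16, next fire after T=168 is 176
Earliest fire time = 176 (job job_A)

Answer: 176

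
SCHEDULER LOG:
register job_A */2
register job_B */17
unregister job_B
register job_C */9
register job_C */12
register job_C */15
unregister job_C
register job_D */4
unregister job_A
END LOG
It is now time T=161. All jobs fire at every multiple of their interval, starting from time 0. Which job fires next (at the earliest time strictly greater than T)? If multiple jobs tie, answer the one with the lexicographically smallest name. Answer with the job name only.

Op 1: register job_A */2 -> active={job_A:*/2}
Op 2: register job_B */17 -> active={job_A:*/2, job_B:*/17}
Op 3: unregister job_B -> active={job_A:*/2}
Op 4: register job_C */9 -> active={job_A:*/2, job_C:*/9}
Op 5: register job_C */12 -> active={job_A:*/2, job_C:*/12}
Op 6: register job_C */15 -> active={job_A:*/2, job_C:*/15}
Op 7: unregister job_C -> active={job_A:*/2}
Op 8: register job_D */4 -> active={job_A:*/2, job_D:*/4}
Op 9: unregister job_A -> active={job_D:*/4}
  job_D: interval 4, next fire after T=161 is 164
Earliest = 164, winner (lex tiebreak) = job_D

Answer: job_D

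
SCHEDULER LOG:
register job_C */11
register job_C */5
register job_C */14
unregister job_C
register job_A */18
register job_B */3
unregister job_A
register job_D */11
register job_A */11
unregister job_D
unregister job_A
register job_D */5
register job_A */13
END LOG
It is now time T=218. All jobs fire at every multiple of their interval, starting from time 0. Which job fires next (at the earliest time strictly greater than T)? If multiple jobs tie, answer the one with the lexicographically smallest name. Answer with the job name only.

Answer: job_B

Derivation:
Op 1: register job_C */11 -> active={job_C:*/11}
Op 2: register job_C */5 -> active={job_C:*/5}
Op 3: register job_C */14 -> active={job_C:*/14}
Op 4: unregister job_C -> active={}
Op 5: register job_A */18 -> active={job_A:*/18}
Op 6: register job_B */3 -> active={job_A:*/18, job_B:*/3}
Op 7: unregister job_A -> active={job_B:*/3}
Op 8: register job_D */11 -> active={job_B:*/3, job_D:*/11}
Op 9: register job_A */11 -> active={job_A:*/11, job_B:*/3, job_D:*/11}
Op 10: unregister job_D -> active={job_A:*/11, job_B:*/3}
Op 11: unregister job_A -> active={job_B:*/3}
Op 12: register job_D */5 -> active={job_B:*/3, job_D:*/5}
Op 13: register job_A */13 -> active={job_A:*/13, job_B:*/3, job_D:*/5}
  job_A: interval 13, next fire after T=218 is 221
  job_B: interval 3, next fire after T=218 is 219
  job_D: interval 5, next fire after T=218 is 220
Earliest = 219, winner (lex tiebreak) = job_B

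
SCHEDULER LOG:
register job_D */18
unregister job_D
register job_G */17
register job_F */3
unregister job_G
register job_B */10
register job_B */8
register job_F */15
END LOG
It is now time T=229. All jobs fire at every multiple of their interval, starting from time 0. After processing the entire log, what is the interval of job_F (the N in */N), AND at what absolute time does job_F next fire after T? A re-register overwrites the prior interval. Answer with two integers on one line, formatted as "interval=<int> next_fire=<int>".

Op 1: register job_D */18 -> active={job_D:*/18}
Op 2: unregister job_D -> active={}
Op 3: register job_G */17 -> active={job_G:*/17}
Op 4: register job_F */3 -> active={job_F:*/3, job_G:*/17}
Op 5: unregister job_G -> active={job_F:*/3}
Op 6: register job_B */10 -> active={job_B:*/10, job_F:*/3}
Op 7: register job_B */8 -> active={job_B:*/8, job_F:*/3}
Op 8: register job_F */15 -> active={job_B:*/8, job_F:*/15}
Final interval of job_F = 15
Next fire of job_F after T=229: (229//15+1)*15 = 240

Answer: interval=15 next_fire=240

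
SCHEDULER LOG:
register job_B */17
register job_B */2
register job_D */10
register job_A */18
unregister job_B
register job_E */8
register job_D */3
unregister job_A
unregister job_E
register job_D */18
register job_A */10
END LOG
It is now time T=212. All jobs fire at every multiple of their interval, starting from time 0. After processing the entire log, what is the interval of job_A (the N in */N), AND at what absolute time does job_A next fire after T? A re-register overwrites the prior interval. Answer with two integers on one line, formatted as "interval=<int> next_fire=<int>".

Op 1: register job_B */17 -> active={job_B:*/17}
Op 2: register job_B */2 -> active={job_B:*/2}
Op 3: register job_D */10 -> active={job_B:*/2, job_D:*/10}
Op 4: register job_A */18 -> active={job_A:*/18, job_B:*/2, job_D:*/10}
Op 5: unregister job_B -> active={job_A:*/18, job_D:*/10}
Op 6: register job_E */8 -> active={job_A:*/18, job_D:*/10, job_E:*/8}
Op 7: register job_D */3 -> active={job_A:*/18, job_D:*/3, job_E:*/8}
Op 8: unregister job_A -> active={job_D:*/3, job_E:*/8}
Op 9: unregister job_E -> active={job_D:*/3}
Op 10: register job_D */18 -> active={job_D:*/18}
Op 11: register job_A */10 -> active={job_A:*/10, job_D:*/18}
Final interval of job_A = 10
Next fire of job_A after T=212: (212//10+1)*10 = 220

Answer: interval=10 next_fire=220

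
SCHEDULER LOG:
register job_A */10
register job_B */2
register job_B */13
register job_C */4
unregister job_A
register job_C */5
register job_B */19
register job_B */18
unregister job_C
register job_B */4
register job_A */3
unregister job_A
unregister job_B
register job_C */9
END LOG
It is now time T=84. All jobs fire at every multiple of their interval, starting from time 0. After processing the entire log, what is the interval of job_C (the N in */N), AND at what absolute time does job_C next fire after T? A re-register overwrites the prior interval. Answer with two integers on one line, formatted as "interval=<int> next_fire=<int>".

Answer: interval=9 next_fire=90

Derivation:
Op 1: register job_A */10 -> active={job_A:*/10}
Op 2: register job_B */2 -> active={job_A:*/10, job_B:*/2}
Op 3: register job_B */13 -> active={job_A:*/10, job_B:*/13}
Op 4: register job_C */4 -> active={job_A:*/10, job_B:*/13, job_C:*/4}
Op 5: unregister job_A -> active={job_B:*/13, job_C:*/4}
Op 6: register job_C */5 -> active={job_B:*/13, job_C:*/5}
Op 7: register job_B */19 -> active={job_B:*/19, job_C:*/5}
Op 8: register job_B */18 -> active={job_B:*/18, job_C:*/5}
Op 9: unregister job_C -> active={job_B:*/18}
Op 10: register job_B */4 -> active={job_B:*/4}
Op 11: register job_A */3 -> active={job_A:*/3, job_B:*/4}
Op 12: unregister job_A -> active={job_B:*/4}
Op 13: unregister job_B -> active={}
Op 14: register job_C */9 -> active={job_C:*/9}
Final interval of job_C = 9
Next fire of job_C after T=84: (84//9+1)*9 = 90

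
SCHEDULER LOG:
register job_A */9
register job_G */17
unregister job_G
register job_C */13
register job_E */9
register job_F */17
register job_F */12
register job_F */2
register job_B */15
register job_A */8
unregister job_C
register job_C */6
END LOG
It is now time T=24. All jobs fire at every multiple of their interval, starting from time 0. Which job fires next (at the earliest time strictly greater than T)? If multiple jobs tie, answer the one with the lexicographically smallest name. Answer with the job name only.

Op 1: register job_A */9 -> active={job_A:*/9}
Op 2: register job_G */17 -> active={job_A:*/9, job_G:*/17}
Op 3: unregister job_G -> active={job_A:*/9}
Op 4: register job_C */13 -> active={job_A:*/9, job_C:*/13}
Op 5: register job_E */9 -> active={job_A:*/9, job_C:*/13, job_E:*/9}
Op 6: register job_F */17 -> active={job_A:*/9, job_C:*/13, job_E:*/9, job_F:*/17}
Op 7: register job_F */12 -> active={job_A:*/9, job_C:*/13, job_E:*/9, job_F:*/12}
Op 8: register job_F */2 -> active={job_A:*/9, job_C:*/13, job_E:*/9, job_F:*/2}
Op 9: register job_B */15 -> active={job_A:*/9, job_B:*/15, job_C:*/13, job_E:*/9, job_F:*/2}
Op 10: register job_A */8 -> active={job_A:*/8, job_B:*/15, job_C:*/13, job_E:*/9, job_F:*/2}
Op 11: unregister job_C -> active={job_A:*/8, job_B:*/15, job_E:*/9, job_F:*/2}
Op 12: register job_C */6 -> active={job_A:*/8, job_B:*/15, job_C:*/6, job_E:*/9, job_F:*/2}
  job_A: interval 8, next fire after T=24 is 32
  job_B: interval 15, next fire after T=24 is 30
  job_C: interval 6, next fire after T=24 is 30
  job_E: interval 9, next fire after T=24 is 27
  job_F: interval 2, next fire after T=24 is 26
Earliest = 26, winner (lex tiebreak) = job_F

Answer: job_F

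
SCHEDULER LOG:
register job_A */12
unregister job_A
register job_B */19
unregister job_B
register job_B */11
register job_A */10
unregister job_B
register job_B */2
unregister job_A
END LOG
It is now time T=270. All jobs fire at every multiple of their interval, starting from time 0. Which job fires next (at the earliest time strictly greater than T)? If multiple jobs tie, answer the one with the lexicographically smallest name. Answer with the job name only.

Answer: job_B

Derivation:
Op 1: register job_A */12 -> active={job_A:*/12}
Op 2: unregister job_A -> active={}
Op 3: register job_B */19 -> active={job_B:*/19}
Op 4: unregister job_B -> active={}
Op 5: register job_B */11 -> active={job_B:*/11}
Op 6: register job_A */10 -> active={job_A:*/10, job_B:*/11}
Op 7: unregister job_B -> active={job_A:*/10}
Op 8: register job_B */2 -> active={job_A:*/10, job_B:*/2}
Op 9: unregister job_A -> active={job_B:*/2}
  job_B: interval 2, next fire after T=270 is 272
Earliest = 272, winner (lex tiebreak) = job_B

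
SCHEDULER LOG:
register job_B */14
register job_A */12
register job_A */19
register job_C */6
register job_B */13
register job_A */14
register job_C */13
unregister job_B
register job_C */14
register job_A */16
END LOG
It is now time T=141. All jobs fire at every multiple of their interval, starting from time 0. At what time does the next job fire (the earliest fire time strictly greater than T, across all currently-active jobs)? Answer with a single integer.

Op 1: register job_B */14 -> active={job_B:*/14}
Op 2: register job_A */12 -> active={job_A:*/12, job_B:*/14}
Op 3: register job_A */19 -> active={job_A:*/19, job_B:*/14}
Op 4: register job_C */6 -> active={job_A:*/19, job_B:*/14, job_C:*/6}
Op 5: register job_B */13 -> active={job_A:*/19, job_B:*/13, job_C:*/6}
Op 6: register job_A */14 -> active={job_A:*/14, job_B:*/13, job_C:*/6}
Op 7: register job_C */13 -> active={job_A:*/14, job_B:*/13, job_C:*/13}
Op 8: unregister job_B -> active={job_A:*/14, job_C:*/13}
Op 9: register job_C */14 -> active={job_A:*/14, job_C:*/14}
Op 10: register job_A */16 -> active={job_A:*/16, job_C:*/14}
  job_A: interval 16, next fire after T=141 is 144
  job_C: interval 14, next fire after T=141 is 154
Earliest fire time = 144 (job job_A)

Answer: 144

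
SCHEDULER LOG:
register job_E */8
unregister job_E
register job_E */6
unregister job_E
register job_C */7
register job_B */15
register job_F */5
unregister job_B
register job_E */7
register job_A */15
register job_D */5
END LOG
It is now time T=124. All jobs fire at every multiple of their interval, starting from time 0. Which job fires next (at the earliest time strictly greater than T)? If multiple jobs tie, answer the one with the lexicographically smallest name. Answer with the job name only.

Op 1: register job_E */8 -> active={job_E:*/8}
Op 2: unregister job_E -> active={}
Op 3: register job_E */6 -> active={job_E:*/6}
Op 4: unregister job_E -> active={}
Op 5: register job_C */7 -> active={job_C:*/7}
Op 6: register job_B */15 -> active={job_B:*/15, job_C:*/7}
Op 7: register job_F */5 -> active={job_B:*/15, job_C:*/7, job_F:*/5}
Op 8: unregister job_B -> active={job_C:*/7, job_F:*/5}
Op 9: register job_E */7 -> active={job_C:*/7, job_E:*/7, job_F:*/5}
Op 10: register job_A */15 -> active={job_A:*/15, job_C:*/7, job_E:*/7, job_F:*/5}
Op 11: register job_D */5 -> active={job_A:*/15, job_C:*/7, job_D:*/5, job_E:*/7, job_F:*/5}
  job_A: interval 15, next fire after T=124 is 135
  job_C: interval 7, next fire after T=124 is 126
  job_D: interval 5, next fire after T=124 is 125
  job_E: interval 7, next fire after T=124 is 126
  job_F: interval 5, next fire after T=124 is 125
Earliest = 125, winner (lex tiebreak) = job_D

Answer: job_D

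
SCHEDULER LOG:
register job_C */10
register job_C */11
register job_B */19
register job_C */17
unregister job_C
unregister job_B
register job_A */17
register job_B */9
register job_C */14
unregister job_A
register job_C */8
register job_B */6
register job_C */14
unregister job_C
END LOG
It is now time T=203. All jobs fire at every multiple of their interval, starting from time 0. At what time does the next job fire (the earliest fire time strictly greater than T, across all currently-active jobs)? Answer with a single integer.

Answer: 204

Derivation:
Op 1: register job_C */10 -> active={job_C:*/10}
Op 2: register job_C */11 -> active={job_C:*/11}
Op 3: register job_B */19 -> active={job_B:*/19, job_C:*/11}
Op 4: register job_C */17 -> active={job_B:*/19, job_C:*/17}
Op 5: unregister job_C -> active={job_B:*/19}
Op 6: unregister job_B -> active={}
Op 7: register job_A */17 -> active={job_A:*/17}
Op 8: register job_B */9 -> active={job_A:*/17, job_B:*/9}
Op 9: register job_C */14 -> active={job_A:*/17, job_B:*/9, job_C:*/14}
Op 10: unregister job_A -> active={job_B:*/9, job_C:*/14}
Op 11: register job_C */8 -> active={job_B:*/9, job_C:*/8}
Op 12: register job_B */6 -> active={job_B:*/6, job_C:*/8}
Op 13: register job_C */14 -> active={job_B:*/6, job_C:*/14}
Op 14: unregister job_C -> active={job_B:*/6}
  job_B: interval 6, next fire after T=203 is 204
Earliest fire time = 204 (job job_B)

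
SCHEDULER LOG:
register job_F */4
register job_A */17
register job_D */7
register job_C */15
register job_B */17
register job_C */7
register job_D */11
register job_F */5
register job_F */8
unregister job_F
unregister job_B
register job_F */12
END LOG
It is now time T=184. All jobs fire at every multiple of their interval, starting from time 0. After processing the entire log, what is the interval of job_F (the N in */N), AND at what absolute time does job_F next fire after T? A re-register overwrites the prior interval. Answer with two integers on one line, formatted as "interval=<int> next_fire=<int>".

Answer: interval=12 next_fire=192

Derivation:
Op 1: register job_F */4 -> active={job_F:*/4}
Op 2: register job_A */17 -> active={job_A:*/17, job_F:*/4}
Op 3: register job_D */7 -> active={job_A:*/17, job_D:*/7, job_F:*/4}
Op 4: register job_C */15 -> active={job_A:*/17, job_C:*/15, job_D:*/7, job_F:*/4}
Op 5: register job_B */17 -> active={job_A:*/17, job_B:*/17, job_C:*/15, job_D:*/7, job_F:*/4}
Op 6: register job_C */7 -> active={job_A:*/17, job_B:*/17, job_C:*/7, job_D:*/7, job_F:*/4}
Op 7: register job_D */11 -> active={job_A:*/17, job_B:*/17, job_C:*/7, job_D:*/11, job_F:*/4}
Op 8: register job_F */5 -> active={job_A:*/17, job_B:*/17, job_C:*/7, job_D:*/11, job_F:*/5}
Op 9: register job_F */8 -> active={job_A:*/17, job_B:*/17, job_C:*/7, job_D:*/11, job_F:*/8}
Op 10: unregister job_F -> active={job_A:*/17, job_B:*/17, job_C:*/7, job_D:*/11}
Op 11: unregister job_B -> active={job_A:*/17, job_C:*/7, job_D:*/11}
Op 12: register job_F */12 -> active={job_A:*/17, job_C:*/7, job_D:*/11, job_F:*/12}
Final interval of job_F = 12
Next fire of job_F after T=184: (184//12+1)*12 = 192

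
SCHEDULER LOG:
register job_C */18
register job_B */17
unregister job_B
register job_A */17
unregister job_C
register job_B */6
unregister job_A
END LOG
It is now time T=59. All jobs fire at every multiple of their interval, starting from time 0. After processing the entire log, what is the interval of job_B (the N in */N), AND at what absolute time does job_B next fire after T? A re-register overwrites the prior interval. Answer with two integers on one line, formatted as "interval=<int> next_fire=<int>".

Op 1: register job_C */18 -> active={job_C:*/18}
Op 2: register job_B */17 -> active={job_B:*/17, job_C:*/18}
Op 3: unregister job_B -> active={job_C:*/18}
Op 4: register job_A */17 -> active={job_A:*/17, job_C:*/18}
Op 5: unregister job_C -> active={job_A:*/17}
Op 6: register job_B */6 -> active={job_A:*/17, job_B:*/6}
Op 7: unregister job_A -> active={job_B:*/6}
Final interval of job_B = 6
Next fire of job_B after T=59: (59//6+1)*6 = 60

Answer: interval=6 next_fire=60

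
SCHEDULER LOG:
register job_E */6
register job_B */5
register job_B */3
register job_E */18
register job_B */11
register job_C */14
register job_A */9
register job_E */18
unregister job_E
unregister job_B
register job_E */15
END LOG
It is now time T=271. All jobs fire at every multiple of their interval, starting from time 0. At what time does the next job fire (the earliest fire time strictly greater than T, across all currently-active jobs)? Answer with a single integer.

Op 1: register job_E */6 -> active={job_E:*/6}
Op 2: register job_B */5 -> active={job_B:*/5, job_E:*/6}
Op 3: register job_B */3 -> active={job_B:*/3, job_E:*/6}
Op 4: register job_E */18 -> active={job_B:*/3, job_E:*/18}
Op 5: register job_B */11 -> active={job_B:*/11, job_E:*/18}
Op 6: register job_C */14 -> active={job_B:*/11, job_C:*/14, job_E:*/18}
Op 7: register job_A */9 -> active={job_A:*/9, job_B:*/11, job_C:*/14, job_E:*/18}
Op 8: register job_E */18 -> active={job_A:*/9, job_B:*/11, job_C:*/14, job_E:*/18}
Op 9: unregister job_E -> active={job_A:*/9, job_B:*/11, job_C:*/14}
Op 10: unregister job_B -> active={job_A:*/9, job_C:*/14}
Op 11: register job_E */15 -> active={job_A:*/9, job_C:*/14, job_E:*/15}
  job_A: interval 9, next fire after T=271 is 279
  job_C: interval 14, next fire after T=271 is 280
  job_E: interval 15, next fire after T=271 is 285
Earliest fire time = 279 (job job_A)

Answer: 279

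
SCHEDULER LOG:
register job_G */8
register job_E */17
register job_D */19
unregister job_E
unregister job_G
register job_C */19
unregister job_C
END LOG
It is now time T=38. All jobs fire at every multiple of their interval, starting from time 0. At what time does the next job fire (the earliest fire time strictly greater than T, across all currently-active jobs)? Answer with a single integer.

Op 1: register job_G */8 -> active={job_G:*/8}
Op 2: register job_E */17 -> active={job_E:*/17, job_G:*/8}
Op 3: register job_D */19 -> active={job_D:*/19, job_E:*/17, job_G:*/8}
Op 4: unregister job_E -> active={job_D:*/19, job_G:*/8}
Op 5: unregister job_G -> active={job_D:*/19}
Op 6: register job_C */19 -> active={job_C:*/19, job_D:*/19}
Op 7: unregister job_C -> active={job_D:*/19}
  job_D: interval 19, next fire after T=38 is 57
Earliest fire time = 57 (job job_D)

Answer: 57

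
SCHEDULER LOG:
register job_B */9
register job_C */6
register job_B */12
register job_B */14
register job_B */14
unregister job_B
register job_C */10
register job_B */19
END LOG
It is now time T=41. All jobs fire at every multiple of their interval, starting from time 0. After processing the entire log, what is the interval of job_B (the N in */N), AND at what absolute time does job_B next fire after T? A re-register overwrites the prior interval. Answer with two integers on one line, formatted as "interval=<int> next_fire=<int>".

Answer: interval=19 next_fire=57

Derivation:
Op 1: register job_B */9 -> active={job_B:*/9}
Op 2: register job_C */6 -> active={job_B:*/9, job_C:*/6}
Op 3: register job_B */12 -> active={job_B:*/12, job_C:*/6}
Op 4: register job_B */14 -> active={job_B:*/14, job_C:*/6}
Op 5: register job_B */14 -> active={job_B:*/14, job_C:*/6}
Op 6: unregister job_B -> active={job_C:*/6}
Op 7: register job_C */10 -> active={job_C:*/10}
Op 8: register job_B */19 -> active={job_B:*/19, job_C:*/10}
Final interval of job_B = 19
Next fire of job_B after T=41: (41//19+1)*19 = 57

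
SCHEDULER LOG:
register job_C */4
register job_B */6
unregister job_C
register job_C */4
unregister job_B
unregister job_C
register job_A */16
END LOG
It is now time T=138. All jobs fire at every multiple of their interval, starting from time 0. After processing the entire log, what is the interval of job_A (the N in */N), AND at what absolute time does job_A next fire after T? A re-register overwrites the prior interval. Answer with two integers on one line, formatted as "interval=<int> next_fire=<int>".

Answer: interval=16 next_fire=144

Derivation:
Op 1: register job_C */4 -> active={job_C:*/4}
Op 2: register job_B */6 -> active={job_B:*/6, job_C:*/4}
Op 3: unregister job_C -> active={job_B:*/6}
Op 4: register job_C */4 -> active={job_B:*/6, job_C:*/4}
Op 5: unregister job_B -> active={job_C:*/4}
Op 6: unregister job_C -> active={}
Op 7: register job_A */16 -> active={job_A:*/16}
Final interval of job_A = 16
Next fire of job_A after T=138: (138//16+1)*16 = 144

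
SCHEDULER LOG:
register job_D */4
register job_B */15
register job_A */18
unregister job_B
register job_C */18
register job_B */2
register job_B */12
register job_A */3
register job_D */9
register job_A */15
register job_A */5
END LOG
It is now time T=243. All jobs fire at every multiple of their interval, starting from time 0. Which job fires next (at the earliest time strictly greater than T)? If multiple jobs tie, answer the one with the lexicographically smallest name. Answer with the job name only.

Op 1: register job_D */4 -> active={job_D:*/4}
Op 2: register job_B */15 -> active={job_B:*/15, job_D:*/4}
Op 3: register job_A */18 -> active={job_A:*/18, job_B:*/15, job_D:*/4}
Op 4: unregister job_B -> active={job_A:*/18, job_D:*/4}
Op 5: register job_C */18 -> active={job_A:*/18, job_C:*/18, job_D:*/4}
Op 6: register job_B */2 -> active={job_A:*/18, job_B:*/2, job_C:*/18, job_D:*/4}
Op 7: register job_B */12 -> active={job_A:*/18, job_B:*/12, job_C:*/18, job_D:*/4}
Op 8: register job_A */3 -> active={job_A:*/3, job_B:*/12, job_C:*/18, job_D:*/4}
Op 9: register job_D */9 -> active={job_A:*/3, job_B:*/12, job_C:*/18, job_D:*/9}
Op 10: register job_A */15 -> active={job_A:*/15, job_B:*/12, job_C:*/18, job_D:*/9}
Op 11: register job_A */5 -> active={job_A:*/5, job_B:*/12, job_C:*/18, job_D:*/9}
  job_A: interval 5, next fire after T=243 is 245
  job_B: interval 12, next fire after T=243 is 252
  job_C: interval 18, next fire after T=243 is 252
  job_D: interval 9, next fire after T=243 is 252
Earliest = 245, winner (lex tiebreak) = job_A

Answer: job_A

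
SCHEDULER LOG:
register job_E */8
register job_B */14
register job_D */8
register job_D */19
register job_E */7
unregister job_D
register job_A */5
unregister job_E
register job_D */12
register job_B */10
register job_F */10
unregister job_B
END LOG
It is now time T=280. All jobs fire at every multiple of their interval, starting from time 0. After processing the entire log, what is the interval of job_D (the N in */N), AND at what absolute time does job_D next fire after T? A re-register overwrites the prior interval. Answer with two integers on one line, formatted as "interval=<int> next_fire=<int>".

Op 1: register job_E */8 -> active={job_E:*/8}
Op 2: register job_B */14 -> active={job_B:*/14, job_E:*/8}
Op 3: register job_D */8 -> active={job_B:*/14, job_D:*/8, job_E:*/8}
Op 4: register job_D */19 -> active={job_B:*/14, job_D:*/19, job_E:*/8}
Op 5: register job_E */7 -> active={job_B:*/14, job_D:*/19, job_E:*/7}
Op 6: unregister job_D -> active={job_B:*/14, job_E:*/7}
Op 7: register job_A */5 -> active={job_A:*/5, job_B:*/14, job_E:*/7}
Op 8: unregister job_E -> active={job_A:*/5, job_B:*/14}
Op 9: register job_D */12 -> active={job_A:*/5, job_B:*/14, job_D:*/12}
Op 10: register job_B */10 -> active={job_A:*/5, job_B:*/10, job_D:*/12}
Op 11: register job_F */10 -> active={job_A:*/5, job_B:*/10, job_D:*/12, job_F:*/10}
Op 12: unregister job_B -> active={job_A:*/5, job_D:*/12, job_F:*/10}
Final interval of job_D = 12
Next fire of job_D after T=280: (280//12+1)*12 = 288

Answer: interval=12 next_fire=288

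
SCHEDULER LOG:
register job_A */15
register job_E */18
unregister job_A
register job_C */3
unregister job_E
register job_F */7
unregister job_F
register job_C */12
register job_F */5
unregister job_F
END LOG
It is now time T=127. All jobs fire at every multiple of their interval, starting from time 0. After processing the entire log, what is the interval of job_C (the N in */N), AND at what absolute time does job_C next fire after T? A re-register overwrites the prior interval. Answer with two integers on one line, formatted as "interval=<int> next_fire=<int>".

Answer: interval=12 next_fire=132

Derivation:
Op 1: register job_A */15 -> active={job_A:*/15}
Op 2: register job_E */18 -> active={job_A:*/15, job_E:*/18}
Op 3: unregister job_A -> active={job_E:*/18}
Op 4: register job_C */3 -> active={job_C:*/3, job_E:*/18}
Op 5: unregister job_E -> active={job_C:*/3}
Op 6: register job_F */7 -> active={job_C:*/3, job_F:*/7}
Op 7: unregister job_F -> active={job_C:*/3}
Op 8: register job_C */12 -> active={job_C:*/12}
Op 9: register job_F */5 -> active={job_C:*/12, job_F:*/5}
Op 10: unregister job_F -> active={job_C:*/12}
Final interval of job_C = 12
Next fire of job_C after T=127: (127//12+1)*12 = 132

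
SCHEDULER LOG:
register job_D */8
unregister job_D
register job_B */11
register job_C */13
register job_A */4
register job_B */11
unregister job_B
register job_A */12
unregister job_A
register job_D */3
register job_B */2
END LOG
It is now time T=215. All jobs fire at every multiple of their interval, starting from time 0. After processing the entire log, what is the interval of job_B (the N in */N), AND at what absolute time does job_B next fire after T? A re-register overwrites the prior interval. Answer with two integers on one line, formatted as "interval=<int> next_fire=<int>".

Answer: interval=2 next_fire=216

Derivation:
Op 1: register job_D */8 -> active={job_D:*/8}
Op 2: unregister job_D -> active={}
Op 3: register job_B */11 -> active={job_B:*/11}
Op 4: register job_C */13 -> active={job_B:*/11, job_C:*/13}
Op 5: register job_A */4 -> active={job_A:*/4, job_B:*/11, job_C:*/13}
Op 6: register job_B */11 -> active={job_A:*/4, job_B:*/11, job_C:*/13}
Op 7: unregister job_B -> active={job_A:*/4, job_C:*/13}
Op 8: register job_A */12 -> active={job_A:*/12, job_C:*/13}
Op 9: unregister job_A -> active={job_C:*/13}
Op 10: register job_D */3 -> active={job_C:*/13, job_D:*/3}
Op 11: register job_B */2 -> active={job_B:*/2, job_C:*/13, job_D:*/3}
Final interval of job_B = 2
Next fire of job_B after T=215: (215//2+1)*2 = 216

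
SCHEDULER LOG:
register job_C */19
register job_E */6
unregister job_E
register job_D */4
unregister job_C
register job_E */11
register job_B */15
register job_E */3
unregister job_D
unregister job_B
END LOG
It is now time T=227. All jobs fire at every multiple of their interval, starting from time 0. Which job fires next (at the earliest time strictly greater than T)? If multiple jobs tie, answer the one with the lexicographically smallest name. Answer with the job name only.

Answer: job_E

Derivation:
Op 1: register job_C */19 -> active={job_C:*/19}
Op 2: register job_E */6 -> active={job_C:*/19, job_E:*/6}
Op 3: unregister job_E -> active={job_C:*/19}
Op 4: register job_D */4 -> active={job_C:*/19, job_D:*/4}
Op 5: unregister job_C -> active={job_D:*/4}
Op 6: register job_E */11 -> active={job_D:*/4, job_E:*/11}
Op 7: register job_B */15 -> active={job_B:*/15, job_D:*/4, job_E:*/11}
Op 8: register job_E */3 -> active={job_B:*/15, job_D:*/4, job_E:*/3}
Op 9: unregister job_D -> active={job_B:*/15, job_E:*/3}
Op 10: unregister job_B -> active={job_E:*/3}
  job_E: interval 3, next fire after T=227 is 228
Earliest = 228, winner (lex tiebreak) = job_E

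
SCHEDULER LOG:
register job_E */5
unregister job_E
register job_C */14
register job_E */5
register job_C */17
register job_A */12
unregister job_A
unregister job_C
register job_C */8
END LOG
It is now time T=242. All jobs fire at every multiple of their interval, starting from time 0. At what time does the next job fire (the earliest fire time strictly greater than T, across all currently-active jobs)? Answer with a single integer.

Answer: 245

Derivation:
Op 1: register job_E */5 -> active={job_E:*/5}
Op 2: unregister job_E -> active={}
Op 3: register job_C */14 -> active={job_C:*/14}
Op 4: register job_E */5 -> active={job_C:*/14, job_E:*/5}
Op 5: register job_C */17 -> active={job_C:*/17, job_E:*/5}
Op 6: register job_A */12 -> active={job_A:*/12, job_C:*/17, job_E:*/5}
Op 7: unregister job_A -> active={job_C:*/17, job_E:*/5}
Op 8: unregister job_C -> active={job_E:*/5}
Op 9: register job_C */8 -> active={job_C:*/8, job_E:*/5}
  job_C: interval 8, next fire after T=242 is 248
  job_E: interval 5, next fire after T=242 is 245
Earliest fire time = 245 (job job_E)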